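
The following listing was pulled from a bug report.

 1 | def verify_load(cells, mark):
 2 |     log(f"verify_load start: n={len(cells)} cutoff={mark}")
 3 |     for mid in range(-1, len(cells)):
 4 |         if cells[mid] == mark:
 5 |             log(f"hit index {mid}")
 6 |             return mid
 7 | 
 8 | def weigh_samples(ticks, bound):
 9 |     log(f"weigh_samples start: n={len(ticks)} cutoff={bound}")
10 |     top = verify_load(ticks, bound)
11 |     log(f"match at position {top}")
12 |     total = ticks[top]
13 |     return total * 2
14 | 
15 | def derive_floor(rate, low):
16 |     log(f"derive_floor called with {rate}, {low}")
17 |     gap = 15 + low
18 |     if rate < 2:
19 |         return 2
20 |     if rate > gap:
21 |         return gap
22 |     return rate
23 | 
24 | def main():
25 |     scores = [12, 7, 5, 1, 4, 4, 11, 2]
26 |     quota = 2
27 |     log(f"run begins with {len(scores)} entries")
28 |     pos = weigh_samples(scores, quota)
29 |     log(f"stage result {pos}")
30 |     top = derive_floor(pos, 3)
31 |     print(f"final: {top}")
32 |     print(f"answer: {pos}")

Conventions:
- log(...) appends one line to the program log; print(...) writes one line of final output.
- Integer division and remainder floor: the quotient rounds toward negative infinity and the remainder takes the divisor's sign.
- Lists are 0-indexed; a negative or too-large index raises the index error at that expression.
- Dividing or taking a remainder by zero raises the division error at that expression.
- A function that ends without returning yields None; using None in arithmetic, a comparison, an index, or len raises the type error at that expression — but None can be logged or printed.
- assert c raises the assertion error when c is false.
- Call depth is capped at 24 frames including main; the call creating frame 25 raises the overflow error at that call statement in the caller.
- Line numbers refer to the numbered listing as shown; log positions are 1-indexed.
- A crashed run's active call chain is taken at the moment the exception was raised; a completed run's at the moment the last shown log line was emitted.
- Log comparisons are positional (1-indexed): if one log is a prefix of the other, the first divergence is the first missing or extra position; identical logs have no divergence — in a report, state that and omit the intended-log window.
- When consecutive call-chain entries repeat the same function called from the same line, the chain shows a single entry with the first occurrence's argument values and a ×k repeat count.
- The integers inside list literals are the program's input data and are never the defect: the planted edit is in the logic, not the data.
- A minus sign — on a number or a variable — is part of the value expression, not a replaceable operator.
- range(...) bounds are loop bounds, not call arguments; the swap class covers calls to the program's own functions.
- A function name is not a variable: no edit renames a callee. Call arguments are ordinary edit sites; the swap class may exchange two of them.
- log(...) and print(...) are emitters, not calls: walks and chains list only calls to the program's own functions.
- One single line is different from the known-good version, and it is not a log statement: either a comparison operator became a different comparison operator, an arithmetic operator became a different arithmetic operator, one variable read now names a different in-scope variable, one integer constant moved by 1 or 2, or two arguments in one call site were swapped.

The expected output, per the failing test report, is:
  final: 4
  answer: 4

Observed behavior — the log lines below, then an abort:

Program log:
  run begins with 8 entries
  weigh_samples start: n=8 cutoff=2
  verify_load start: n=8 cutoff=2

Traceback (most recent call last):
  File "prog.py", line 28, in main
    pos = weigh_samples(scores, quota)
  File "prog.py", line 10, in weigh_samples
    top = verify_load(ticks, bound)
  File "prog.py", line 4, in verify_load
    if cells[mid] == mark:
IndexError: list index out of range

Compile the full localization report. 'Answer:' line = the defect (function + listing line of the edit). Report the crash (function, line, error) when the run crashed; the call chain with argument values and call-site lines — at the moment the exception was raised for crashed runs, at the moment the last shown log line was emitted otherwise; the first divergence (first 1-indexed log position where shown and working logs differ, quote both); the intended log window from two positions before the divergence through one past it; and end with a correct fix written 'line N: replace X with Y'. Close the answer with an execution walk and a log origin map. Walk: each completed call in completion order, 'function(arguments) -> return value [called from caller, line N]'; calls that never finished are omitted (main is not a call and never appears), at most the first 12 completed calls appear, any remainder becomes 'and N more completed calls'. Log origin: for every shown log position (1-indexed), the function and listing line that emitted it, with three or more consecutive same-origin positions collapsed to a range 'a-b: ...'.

Answer: the defect is in verify_load at line 3.
Key fact: Only 3 log lines were emitted before the run died; the intended continuation was 'hit index 7'.
Crash: verify_load, line 4, IndexError.
Call chain: main -> weigh_samples([12, 7, 5, 1, 4, 4, 11, 2], 2) (called at line 28) -> verify_load([12, 7, 5, 1, 4, 4, 11, 2], 2) (called at line 10).
First divergence: position 4 — after 3 matching lines the faulty run goes silent; intended next line 'hit index 7'.
Intended log window:
  2: weigh_samples start: n=8 cutoff=2
  3: verify_load start: n=8 cutoff=2
  4: hit index 7
  5: match at position 7
Execution walk:
  (no call completed)
Origin of each log line:
  1: emitted by main (line 27)
  2: emitted by weigh_samples (line 9)
  3: emitted by verify_load (line 2)
A correct fix: line 3: replace `-1` with `0`.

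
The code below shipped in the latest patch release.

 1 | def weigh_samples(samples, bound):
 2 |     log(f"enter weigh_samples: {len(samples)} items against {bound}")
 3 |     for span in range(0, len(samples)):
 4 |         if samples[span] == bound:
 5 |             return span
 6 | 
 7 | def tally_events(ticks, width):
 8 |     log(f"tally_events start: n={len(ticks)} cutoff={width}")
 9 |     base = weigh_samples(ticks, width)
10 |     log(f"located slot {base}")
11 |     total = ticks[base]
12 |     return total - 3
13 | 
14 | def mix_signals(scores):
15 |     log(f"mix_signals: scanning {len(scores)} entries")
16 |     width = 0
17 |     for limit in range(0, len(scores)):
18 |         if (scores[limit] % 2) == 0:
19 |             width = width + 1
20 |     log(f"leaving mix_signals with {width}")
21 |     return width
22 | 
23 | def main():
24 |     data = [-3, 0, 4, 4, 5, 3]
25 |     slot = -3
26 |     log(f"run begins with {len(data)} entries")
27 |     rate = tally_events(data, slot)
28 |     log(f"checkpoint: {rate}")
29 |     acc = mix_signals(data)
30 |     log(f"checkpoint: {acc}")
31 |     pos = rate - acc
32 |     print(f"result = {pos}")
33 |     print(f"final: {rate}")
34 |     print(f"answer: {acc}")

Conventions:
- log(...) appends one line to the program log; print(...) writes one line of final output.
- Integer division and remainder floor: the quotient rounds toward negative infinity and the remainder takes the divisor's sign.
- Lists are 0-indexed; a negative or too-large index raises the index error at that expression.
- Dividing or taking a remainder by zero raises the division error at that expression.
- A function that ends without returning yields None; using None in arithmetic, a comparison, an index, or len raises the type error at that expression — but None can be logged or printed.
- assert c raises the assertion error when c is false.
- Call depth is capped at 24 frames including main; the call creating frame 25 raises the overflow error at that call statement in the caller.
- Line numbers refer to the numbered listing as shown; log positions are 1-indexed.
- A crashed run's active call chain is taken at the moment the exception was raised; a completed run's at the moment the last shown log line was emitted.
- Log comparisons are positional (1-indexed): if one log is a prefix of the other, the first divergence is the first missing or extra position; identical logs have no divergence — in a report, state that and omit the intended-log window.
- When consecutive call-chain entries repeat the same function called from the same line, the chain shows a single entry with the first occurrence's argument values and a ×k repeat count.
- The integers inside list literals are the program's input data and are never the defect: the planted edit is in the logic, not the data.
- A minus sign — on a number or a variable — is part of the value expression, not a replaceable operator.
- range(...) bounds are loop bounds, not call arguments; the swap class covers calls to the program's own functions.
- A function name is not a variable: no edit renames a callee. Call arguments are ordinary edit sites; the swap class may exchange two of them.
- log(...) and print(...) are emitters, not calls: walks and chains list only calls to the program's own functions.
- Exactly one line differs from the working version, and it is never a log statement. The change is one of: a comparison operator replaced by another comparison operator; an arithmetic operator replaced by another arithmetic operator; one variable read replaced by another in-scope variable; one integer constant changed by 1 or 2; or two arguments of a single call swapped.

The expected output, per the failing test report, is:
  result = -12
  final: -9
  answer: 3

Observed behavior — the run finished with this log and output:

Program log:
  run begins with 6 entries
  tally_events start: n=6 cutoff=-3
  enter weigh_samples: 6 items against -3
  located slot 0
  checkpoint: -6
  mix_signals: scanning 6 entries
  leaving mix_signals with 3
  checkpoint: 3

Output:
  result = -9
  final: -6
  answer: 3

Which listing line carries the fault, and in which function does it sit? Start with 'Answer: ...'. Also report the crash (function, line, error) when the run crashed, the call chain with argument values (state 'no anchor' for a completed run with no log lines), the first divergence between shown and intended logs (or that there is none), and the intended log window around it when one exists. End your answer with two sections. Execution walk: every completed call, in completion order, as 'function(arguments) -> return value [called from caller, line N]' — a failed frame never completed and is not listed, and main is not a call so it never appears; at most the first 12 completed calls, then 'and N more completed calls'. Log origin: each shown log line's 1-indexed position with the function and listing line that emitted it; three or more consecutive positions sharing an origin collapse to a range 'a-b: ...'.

Answer: the defect is in tally_events at line 12.
Key observation: Log line 5 is where behavior first shows: 'checkpoint: -6' appears instead of 'checkpoint: -9'.
Call chain: main.
First divergence: position 5 — the shown line 'checkpoint: -6' should read 'checkpoint: -9'.
Intended log window:
  3: enter weigh_samples: 6 items against -3
  4: located slot 0
  5: checkpoint: -9
  6: mix_signals: scanning 6 entries
Execution walk:
  weigh_samples([-3, 0, 4, 4, 5, 3], -3) -> 0  [called from tally_events, line 9]
  tally_events([-3, 0, 4, 4, 5, 3], -3) -> -6  [called from main, line 27]
  mix_signals([-3, 0, 4, 4, 5, 3]) -> 3  [called from main, line 29]
Log origins:
  1: logged in main at line 26
  2: logged in tally_events at line 8
  3: logged in weigh_samples at line 2
  4: logged in tally_events at line 10
  5: logged in main at line 28
  6: logged in mix_signals at line 15
  7: logged in mix_signals at line 20
  8: logged in main at line 30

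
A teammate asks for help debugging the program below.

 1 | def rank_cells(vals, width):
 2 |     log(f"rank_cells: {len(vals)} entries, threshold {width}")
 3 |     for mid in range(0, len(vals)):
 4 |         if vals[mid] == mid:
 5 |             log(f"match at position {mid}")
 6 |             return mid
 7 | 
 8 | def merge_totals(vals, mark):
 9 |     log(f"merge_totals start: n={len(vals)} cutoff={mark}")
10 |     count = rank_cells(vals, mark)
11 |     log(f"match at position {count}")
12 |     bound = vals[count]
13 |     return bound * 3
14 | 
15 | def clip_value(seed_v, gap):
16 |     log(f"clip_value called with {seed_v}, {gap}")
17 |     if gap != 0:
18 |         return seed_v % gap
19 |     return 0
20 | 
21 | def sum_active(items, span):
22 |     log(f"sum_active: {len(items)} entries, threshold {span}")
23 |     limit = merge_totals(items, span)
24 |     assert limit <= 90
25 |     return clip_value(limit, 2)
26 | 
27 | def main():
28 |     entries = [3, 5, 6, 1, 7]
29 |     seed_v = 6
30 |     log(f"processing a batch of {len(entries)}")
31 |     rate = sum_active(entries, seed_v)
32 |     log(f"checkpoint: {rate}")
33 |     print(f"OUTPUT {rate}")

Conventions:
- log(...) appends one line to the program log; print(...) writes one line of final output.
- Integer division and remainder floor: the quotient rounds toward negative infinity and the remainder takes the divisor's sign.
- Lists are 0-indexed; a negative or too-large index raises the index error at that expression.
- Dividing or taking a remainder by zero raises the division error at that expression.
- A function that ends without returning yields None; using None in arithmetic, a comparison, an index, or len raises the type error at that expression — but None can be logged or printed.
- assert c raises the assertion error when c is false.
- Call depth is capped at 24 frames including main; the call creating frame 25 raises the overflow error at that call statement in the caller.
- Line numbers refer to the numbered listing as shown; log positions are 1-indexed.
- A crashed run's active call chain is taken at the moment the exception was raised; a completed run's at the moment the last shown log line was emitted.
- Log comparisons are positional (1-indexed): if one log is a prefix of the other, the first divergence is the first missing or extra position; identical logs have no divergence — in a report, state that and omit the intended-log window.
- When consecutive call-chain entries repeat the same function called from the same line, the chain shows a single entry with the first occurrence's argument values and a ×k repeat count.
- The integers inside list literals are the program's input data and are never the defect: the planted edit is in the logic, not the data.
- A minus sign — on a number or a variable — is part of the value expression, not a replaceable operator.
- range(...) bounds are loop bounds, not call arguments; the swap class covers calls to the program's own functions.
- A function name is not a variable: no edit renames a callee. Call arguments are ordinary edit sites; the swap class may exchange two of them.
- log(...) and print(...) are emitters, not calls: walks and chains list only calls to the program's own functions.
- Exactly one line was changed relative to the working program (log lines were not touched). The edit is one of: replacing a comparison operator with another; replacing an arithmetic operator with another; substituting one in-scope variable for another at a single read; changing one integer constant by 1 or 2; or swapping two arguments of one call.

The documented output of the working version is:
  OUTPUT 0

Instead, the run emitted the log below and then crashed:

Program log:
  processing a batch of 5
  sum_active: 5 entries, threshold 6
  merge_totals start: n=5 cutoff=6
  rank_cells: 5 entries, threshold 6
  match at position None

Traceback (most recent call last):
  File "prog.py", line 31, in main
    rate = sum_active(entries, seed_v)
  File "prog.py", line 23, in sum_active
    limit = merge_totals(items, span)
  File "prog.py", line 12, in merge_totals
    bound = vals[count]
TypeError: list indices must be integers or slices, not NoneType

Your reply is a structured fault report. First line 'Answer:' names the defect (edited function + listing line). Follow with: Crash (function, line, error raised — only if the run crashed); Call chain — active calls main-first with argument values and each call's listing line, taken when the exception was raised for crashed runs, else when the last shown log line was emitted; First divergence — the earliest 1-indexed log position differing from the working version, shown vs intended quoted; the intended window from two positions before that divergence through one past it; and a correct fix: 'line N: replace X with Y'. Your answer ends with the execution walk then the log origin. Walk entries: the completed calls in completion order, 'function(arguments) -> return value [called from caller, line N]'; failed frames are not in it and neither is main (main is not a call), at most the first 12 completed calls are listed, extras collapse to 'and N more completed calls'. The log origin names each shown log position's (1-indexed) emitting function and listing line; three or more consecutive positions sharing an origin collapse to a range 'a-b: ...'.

Answer: the defect is in rank_cells at line 4.
The tell: Everything matches until log position 5, which reads 'match at position None' in place of 'match at position 2'.
Crash: merge_totals, line 12, TypeError.
Call chain: main -> sum_active([3, 5, 6, 1, 7], 6) (called at line 31) -> merge_totals([3, 5, 6, 1, 7], 6) (called at line 23).
First divergence: at position 5 the run shows 'match at position None' where the working version logs 'match at position 2'.
Intended log window:
  3: merge_totals start: n=5 cutoff=6
  4: rank_cells: 5 entries, threshold 6
  5: match at position 2
  6: match at position 2
Execution walk:
  rank_cells([3, 5, 6, 1, 7], 6) -> None  [called from merge_totals, line 10]
Log origin:
  1: from main, line 30
  2: from sum_active, line 22
  3: from merge_totals, line 9
  4: from rank_cells, line 2
  5: from merge_totals, line 11
A correct fix: line 4: replace `vals[mid] == mid` with `vals[mid] == width`.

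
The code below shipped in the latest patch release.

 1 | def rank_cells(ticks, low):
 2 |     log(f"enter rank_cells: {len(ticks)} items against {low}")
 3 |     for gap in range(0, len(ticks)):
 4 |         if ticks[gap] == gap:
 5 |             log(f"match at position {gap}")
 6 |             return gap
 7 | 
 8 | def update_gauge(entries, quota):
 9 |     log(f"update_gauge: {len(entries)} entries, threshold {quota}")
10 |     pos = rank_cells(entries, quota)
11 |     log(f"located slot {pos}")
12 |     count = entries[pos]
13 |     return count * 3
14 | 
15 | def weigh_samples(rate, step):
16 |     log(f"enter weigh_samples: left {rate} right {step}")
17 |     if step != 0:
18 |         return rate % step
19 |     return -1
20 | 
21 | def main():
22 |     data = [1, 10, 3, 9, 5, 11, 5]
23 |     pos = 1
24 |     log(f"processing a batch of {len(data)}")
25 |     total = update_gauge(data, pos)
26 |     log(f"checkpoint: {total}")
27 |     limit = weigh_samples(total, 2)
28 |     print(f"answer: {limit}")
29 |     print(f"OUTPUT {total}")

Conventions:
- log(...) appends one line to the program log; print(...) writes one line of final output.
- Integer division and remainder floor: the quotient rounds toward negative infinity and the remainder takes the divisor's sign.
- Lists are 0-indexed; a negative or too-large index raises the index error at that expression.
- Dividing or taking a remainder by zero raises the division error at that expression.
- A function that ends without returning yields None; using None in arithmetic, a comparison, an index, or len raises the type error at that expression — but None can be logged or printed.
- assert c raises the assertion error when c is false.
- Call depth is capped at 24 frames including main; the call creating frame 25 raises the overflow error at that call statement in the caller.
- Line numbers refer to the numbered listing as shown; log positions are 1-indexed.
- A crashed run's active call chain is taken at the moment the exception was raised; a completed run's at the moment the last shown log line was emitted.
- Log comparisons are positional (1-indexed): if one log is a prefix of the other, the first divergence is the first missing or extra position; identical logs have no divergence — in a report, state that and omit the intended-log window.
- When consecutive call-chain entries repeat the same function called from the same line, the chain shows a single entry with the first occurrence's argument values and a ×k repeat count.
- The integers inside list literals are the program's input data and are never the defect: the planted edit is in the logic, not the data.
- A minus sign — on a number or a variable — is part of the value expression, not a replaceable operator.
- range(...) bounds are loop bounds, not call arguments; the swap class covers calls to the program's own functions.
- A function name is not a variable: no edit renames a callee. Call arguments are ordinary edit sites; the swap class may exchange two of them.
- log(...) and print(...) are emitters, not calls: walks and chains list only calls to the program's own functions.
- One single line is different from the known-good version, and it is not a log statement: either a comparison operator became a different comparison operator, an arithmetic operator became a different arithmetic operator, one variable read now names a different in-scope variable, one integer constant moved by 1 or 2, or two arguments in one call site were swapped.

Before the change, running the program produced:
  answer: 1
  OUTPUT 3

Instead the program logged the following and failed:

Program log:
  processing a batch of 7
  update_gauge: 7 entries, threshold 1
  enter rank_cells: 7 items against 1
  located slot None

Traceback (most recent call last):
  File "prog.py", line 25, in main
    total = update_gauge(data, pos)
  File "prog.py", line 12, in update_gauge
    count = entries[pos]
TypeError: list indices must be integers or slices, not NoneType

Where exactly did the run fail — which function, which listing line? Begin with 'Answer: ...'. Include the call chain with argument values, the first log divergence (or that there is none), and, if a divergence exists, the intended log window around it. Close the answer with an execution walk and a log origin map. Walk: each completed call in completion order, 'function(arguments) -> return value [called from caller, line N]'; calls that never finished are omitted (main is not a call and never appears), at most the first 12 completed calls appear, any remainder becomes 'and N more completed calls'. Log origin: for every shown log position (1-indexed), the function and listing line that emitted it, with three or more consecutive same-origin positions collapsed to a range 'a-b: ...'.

Answer: the error was raised in update_gauge, line 12.
Key observation: Position 4 is the first bad log line: 'located slot None' should read 'match at position 0'.
Call chain: main -> update_gauge([1, 10, 3, 9, 5, 11, 5], 1) (called at line 25).
First divergence: position 4 — the shown line 'located slot None' should read 'match at position 0'.
Intended log window:
  2: update_gauge: 7 entries, threshold 1
  3: enter rank_cells: 7 items against 1
  4: match at position 0
  5: located slot 0
Execution walk:
  rank_cells([1, 10, 3, 9, 5, 11, 5], 1) -> None  [called from update_gauge, line 10]
Origin of each log line:
  1: emitted by main (line 24)
  2: emitted by update_gauge (line 9)
  3: emitted by rank_cells (line 2)
  4: emitted by update_gauge (line 11)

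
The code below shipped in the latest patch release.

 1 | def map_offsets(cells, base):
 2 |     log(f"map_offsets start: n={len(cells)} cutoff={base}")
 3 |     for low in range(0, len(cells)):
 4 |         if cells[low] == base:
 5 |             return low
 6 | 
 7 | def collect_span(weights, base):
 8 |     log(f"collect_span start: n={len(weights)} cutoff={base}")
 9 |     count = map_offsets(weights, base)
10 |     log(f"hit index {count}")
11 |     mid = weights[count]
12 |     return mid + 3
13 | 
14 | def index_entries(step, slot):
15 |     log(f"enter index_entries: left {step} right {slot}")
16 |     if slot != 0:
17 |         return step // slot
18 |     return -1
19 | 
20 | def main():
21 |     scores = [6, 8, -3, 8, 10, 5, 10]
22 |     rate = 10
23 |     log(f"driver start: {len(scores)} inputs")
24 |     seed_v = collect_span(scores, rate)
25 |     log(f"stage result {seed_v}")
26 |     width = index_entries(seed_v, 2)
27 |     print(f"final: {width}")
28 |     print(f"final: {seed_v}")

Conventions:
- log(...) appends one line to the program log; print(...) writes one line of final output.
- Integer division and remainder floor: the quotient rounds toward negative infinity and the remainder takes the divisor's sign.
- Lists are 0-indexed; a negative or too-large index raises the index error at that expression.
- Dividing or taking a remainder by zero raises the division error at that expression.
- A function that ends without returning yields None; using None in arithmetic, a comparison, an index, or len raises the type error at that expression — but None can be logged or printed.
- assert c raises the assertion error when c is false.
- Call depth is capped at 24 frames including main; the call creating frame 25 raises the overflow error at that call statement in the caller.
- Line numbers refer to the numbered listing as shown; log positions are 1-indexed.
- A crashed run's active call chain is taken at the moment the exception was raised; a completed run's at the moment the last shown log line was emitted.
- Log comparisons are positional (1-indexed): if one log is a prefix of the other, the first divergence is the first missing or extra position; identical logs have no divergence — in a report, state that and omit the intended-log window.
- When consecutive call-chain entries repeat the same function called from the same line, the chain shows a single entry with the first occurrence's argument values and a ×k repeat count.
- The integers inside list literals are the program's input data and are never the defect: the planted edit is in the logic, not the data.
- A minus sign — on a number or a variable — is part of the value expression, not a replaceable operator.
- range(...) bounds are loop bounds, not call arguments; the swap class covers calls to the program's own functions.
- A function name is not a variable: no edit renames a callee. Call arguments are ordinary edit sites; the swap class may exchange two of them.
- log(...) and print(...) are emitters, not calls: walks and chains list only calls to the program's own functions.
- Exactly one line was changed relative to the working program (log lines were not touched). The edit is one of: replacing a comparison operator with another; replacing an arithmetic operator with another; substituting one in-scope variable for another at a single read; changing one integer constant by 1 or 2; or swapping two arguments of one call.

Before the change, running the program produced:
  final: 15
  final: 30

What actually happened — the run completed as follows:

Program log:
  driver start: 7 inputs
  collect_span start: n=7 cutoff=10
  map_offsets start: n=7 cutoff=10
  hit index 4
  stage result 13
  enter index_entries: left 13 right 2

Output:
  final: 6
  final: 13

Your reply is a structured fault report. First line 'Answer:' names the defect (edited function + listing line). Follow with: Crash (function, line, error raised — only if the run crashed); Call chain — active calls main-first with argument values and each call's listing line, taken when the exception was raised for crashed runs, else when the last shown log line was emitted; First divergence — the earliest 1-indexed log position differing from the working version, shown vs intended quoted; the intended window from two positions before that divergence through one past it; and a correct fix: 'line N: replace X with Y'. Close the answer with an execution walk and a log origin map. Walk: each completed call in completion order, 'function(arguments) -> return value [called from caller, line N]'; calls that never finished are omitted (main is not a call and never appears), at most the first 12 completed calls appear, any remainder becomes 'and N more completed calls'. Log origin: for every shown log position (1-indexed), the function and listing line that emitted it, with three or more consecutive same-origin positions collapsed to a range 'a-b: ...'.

Answer: the defect is in collect_span at line 12.
Core observation: Everything matches until log position 5, which reads 'stage result 13' in place of 'stage result 30'.
Call chain: main -> index_entries(13, 2) (called at line 26).
First divergence: at position 5 the run shows 'stage result 13' where the working version logs 'stage result 30'.
Intended log window:
  3: map_offsets start: n=7 cutoff=10
  4: hit index 4
  5: stage result 30
  6: enter index_entries: left 30 right 2
Execution walk:
  map_offsets([6, 8, -3, 8, 10, 5, 10], 10) -> 4  [called from collect_span, line 9]
  collect_span([6, 8, -3, 8, 10, 5, 10], 10) -> 13  [called from main, line 24]
  index_entries(13, 2) -> 6  [called from main, line 26]
Origin of each log line:
  1: emitted by main (line 23)
  2: emitted by collect_span (line 8)
  3: emitted by map_offsets (line 2)
  4: emitted by collect_span (line 10)
  5: emitted by main (line 25)
  6: emitted by index_entries (line 15)
A correct fix: line 12: replace `+` with `*`.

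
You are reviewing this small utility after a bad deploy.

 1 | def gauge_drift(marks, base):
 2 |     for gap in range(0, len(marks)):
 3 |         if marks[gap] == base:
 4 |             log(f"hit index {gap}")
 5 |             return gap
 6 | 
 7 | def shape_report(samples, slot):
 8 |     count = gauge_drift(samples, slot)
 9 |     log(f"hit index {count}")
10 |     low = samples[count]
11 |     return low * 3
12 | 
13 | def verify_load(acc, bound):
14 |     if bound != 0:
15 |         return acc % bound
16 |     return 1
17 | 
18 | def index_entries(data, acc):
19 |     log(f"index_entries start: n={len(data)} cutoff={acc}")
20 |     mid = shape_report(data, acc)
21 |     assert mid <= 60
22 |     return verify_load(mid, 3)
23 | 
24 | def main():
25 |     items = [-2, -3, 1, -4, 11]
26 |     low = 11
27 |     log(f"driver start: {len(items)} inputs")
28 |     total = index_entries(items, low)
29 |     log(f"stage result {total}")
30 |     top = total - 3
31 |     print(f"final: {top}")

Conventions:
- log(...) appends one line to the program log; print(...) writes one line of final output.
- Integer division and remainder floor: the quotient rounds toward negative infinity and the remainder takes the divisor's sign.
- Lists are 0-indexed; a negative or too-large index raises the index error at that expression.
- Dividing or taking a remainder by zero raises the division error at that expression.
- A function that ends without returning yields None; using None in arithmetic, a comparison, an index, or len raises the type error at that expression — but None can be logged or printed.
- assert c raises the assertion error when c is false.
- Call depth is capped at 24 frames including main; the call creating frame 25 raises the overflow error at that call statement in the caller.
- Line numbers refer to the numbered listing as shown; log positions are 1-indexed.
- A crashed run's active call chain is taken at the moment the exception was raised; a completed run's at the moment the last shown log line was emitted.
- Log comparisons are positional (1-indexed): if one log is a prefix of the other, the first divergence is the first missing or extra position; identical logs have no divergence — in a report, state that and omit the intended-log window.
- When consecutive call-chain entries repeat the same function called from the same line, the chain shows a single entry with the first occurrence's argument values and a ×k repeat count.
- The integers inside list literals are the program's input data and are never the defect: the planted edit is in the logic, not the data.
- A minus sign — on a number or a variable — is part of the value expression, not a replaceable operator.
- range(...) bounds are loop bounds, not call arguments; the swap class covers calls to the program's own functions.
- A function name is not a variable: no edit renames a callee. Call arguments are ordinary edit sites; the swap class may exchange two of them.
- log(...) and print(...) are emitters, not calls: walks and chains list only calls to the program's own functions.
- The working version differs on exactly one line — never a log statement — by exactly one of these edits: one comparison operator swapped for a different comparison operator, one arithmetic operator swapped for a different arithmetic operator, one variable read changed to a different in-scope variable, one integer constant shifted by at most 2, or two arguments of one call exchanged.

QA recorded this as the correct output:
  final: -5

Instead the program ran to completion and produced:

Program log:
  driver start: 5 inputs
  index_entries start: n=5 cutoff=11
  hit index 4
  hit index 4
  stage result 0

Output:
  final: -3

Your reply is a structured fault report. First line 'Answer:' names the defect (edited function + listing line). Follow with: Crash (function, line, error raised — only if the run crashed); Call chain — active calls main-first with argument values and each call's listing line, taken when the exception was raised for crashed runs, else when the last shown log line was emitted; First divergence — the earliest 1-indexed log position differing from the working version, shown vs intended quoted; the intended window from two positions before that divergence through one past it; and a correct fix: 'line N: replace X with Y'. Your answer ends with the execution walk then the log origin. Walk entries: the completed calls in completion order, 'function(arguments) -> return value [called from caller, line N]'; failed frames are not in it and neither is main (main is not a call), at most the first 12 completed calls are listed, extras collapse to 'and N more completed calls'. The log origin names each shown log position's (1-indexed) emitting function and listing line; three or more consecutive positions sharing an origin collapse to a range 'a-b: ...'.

Answer: the defect is in main at line 30.
Key fact: Log streams are identical — the defect surfaces only in the printed output.
Call chain: main.
First divergence: none (the log streams are identical).
Execution walk:
  gauge_drift([-2, -3, 1, -4, 11], 11) -> 4  [called from shape_report, line 8]
  shape_report([-2, -3, 1, -4, 11], 11) -> 33  [called from index_entries, line 20]
  verify_load(33, 3) -> 0  [called from index_entries, line 22]
  index_entries([-2, -3, 1, -4, 11], 11) -> 0  [called from main, line 28]
Log origin:
  1: emitted by main (line 27)
  2: emitted by index_entries (line 19)
  3: emitted by gauge_drift (line 4)
  4: emitted by shape_report (line 9)
  5: emitted by main (line 29)
A correct fix: line 30: replace `3` with `5`.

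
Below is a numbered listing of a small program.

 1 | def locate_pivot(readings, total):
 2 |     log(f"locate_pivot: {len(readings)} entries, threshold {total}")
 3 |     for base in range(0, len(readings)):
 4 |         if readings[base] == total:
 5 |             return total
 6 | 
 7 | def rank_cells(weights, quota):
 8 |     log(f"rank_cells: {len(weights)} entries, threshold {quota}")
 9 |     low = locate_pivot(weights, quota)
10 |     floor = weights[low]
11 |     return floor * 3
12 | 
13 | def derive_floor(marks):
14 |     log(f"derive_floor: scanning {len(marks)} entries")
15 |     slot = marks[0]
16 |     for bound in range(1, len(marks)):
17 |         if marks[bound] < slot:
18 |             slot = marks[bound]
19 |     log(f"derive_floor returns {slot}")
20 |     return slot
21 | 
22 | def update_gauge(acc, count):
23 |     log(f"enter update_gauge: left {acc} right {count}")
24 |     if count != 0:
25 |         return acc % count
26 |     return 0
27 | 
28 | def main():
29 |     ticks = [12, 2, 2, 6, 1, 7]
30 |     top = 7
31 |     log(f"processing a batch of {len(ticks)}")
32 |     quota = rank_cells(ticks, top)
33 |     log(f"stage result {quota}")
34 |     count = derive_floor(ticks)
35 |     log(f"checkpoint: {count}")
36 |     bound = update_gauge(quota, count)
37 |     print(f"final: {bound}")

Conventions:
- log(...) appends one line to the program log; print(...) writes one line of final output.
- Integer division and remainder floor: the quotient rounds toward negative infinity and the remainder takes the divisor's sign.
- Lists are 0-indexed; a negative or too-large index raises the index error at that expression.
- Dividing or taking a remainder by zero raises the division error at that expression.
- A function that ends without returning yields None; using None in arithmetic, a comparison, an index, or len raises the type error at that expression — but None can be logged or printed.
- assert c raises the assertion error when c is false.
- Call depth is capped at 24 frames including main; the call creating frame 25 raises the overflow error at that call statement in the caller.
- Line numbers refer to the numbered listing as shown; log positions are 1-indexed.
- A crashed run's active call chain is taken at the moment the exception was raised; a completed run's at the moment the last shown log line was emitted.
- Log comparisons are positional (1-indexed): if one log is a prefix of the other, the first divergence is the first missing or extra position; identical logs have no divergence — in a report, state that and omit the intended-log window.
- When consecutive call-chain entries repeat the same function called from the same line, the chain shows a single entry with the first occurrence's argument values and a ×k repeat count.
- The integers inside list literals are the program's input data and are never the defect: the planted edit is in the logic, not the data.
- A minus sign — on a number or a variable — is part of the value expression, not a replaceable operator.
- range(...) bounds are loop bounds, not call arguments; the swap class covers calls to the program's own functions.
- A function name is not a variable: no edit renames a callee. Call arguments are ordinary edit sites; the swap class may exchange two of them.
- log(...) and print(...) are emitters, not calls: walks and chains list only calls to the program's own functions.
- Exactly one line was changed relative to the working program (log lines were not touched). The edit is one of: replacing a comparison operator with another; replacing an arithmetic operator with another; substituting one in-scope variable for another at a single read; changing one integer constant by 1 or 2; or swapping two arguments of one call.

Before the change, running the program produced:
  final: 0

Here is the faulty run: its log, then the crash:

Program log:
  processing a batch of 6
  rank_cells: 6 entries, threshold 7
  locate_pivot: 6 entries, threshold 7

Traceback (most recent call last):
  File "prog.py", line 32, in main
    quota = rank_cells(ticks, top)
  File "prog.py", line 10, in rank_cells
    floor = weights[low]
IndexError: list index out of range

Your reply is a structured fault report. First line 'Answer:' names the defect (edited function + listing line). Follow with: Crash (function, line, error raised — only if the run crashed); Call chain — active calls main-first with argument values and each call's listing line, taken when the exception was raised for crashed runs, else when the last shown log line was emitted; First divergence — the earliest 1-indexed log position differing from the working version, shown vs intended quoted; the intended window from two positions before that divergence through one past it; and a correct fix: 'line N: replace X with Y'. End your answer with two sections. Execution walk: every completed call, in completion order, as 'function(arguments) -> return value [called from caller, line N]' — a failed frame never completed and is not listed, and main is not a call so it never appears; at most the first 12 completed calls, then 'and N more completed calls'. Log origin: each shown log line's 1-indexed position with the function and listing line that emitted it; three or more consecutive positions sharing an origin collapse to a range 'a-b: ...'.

Answer: the defect is in locate_pivot at line 5.
Core observation: Only 3 log lines were emitted before the run died; the intended continuation was 'stage result 21'.
Crash: rank_cells, line 10, IndexError.
Call chain: main -> rank_cells([12, 2, 2, 6, 1, 7], 7) (called at line 32).
First divergence: position 4 — after 3 matching lines the faulty run goes silent; intended next line 'stage result 21'.
Intended log window:
  2: rank_cells: 6 entries, threshold 7
  3: locate_pivot: 6 entries, threshold 7
  4: stage result 21
  5: derive_floor: scanning 6 entries
Execution walk:
  locate_pivot([12, 2, 2, 6, 1, 7], 7) -> 7  [called from rank_cells, line 9]
Origin of each log line:
  1: logged in main at line 31
  2: logged in rank_cells at line 8
  3: logged in locate_pivot at line 2
A correct fix: line 5: replace `total` with `base`.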